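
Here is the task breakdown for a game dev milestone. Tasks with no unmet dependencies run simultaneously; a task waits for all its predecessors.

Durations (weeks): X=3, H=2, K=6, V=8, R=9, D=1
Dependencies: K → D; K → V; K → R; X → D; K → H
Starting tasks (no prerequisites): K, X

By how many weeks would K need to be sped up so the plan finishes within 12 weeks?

Current finish: 15 weeks; target: 12.
K is on every critical path, so each week cut from K cuts the finish by one (this holds down to a finish of 10).
Need 15 − 12 = 3 weeks off K → K becomes 3 weeks, finish becomes 12.

3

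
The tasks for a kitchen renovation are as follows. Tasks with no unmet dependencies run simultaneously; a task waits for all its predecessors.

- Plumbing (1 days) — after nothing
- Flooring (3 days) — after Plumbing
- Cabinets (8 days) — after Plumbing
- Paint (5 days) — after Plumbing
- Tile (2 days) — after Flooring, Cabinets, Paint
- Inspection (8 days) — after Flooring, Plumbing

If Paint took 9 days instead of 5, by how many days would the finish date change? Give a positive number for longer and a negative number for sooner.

The binding path is Plumbing→Flooring→Inspection = 1+3+8 = 12; finish at 12 days.
Paint is off the critical path — its longest chain is 8 days, giving 4 of slack.
That remains the longest chain; total 12 days.
Change in finish: 12 − 12 = +0 days.

0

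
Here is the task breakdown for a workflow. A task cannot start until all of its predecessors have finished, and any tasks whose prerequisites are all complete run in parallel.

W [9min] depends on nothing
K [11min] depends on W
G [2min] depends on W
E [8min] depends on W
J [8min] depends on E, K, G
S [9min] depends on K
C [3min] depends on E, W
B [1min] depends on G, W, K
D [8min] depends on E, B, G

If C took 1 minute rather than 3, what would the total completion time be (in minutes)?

29

The binding path is W→K→S = 9+11+9 = 29; finish at 29 minutes.
C is off the critical path — its longest chain is 20 minutes, giving 9 of slack.
No other chain overtakes it, so the finish is 29 minutes.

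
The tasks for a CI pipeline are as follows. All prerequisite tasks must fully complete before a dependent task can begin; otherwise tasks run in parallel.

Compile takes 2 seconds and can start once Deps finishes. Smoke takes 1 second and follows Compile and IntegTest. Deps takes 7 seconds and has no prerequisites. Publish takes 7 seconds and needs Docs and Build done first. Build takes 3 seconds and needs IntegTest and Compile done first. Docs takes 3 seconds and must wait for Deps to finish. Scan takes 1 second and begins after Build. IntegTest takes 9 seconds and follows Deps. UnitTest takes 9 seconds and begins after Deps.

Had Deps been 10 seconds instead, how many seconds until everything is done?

29

Baseline: Deps→IntegTest→Build→Publish = 7+9+3+7 = 26 → 26 seconds.
Deps lies on that path, so at 10 seconds the path becomes 29 seconds.
That remains the longest chain; total 29 seconds.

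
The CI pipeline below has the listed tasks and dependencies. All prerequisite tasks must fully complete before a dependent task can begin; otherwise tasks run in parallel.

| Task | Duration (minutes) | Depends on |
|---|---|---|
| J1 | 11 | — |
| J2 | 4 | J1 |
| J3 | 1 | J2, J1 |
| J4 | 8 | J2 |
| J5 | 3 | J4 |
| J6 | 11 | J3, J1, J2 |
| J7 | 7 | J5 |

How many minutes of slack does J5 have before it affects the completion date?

J1→J2→J4→J5→J7 = 11+4+8+3+7 = 33 sets the makespan at 33 minutes.
Longest path through J5: 33 minutes (earliest finish 26, latest finish 26).
Slack of J5 = 23 − 23 = 0 minutes.

0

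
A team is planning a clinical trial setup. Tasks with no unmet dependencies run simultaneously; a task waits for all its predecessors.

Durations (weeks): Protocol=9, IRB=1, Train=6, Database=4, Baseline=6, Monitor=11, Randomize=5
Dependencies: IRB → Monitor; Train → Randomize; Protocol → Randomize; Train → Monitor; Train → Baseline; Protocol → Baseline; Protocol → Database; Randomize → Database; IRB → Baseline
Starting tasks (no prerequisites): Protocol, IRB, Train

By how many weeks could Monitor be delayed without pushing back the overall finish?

The longest chain is Protocol→Randomize→Database = 9+5+4 = 18; overall finish 18 weeks.
Monitor finishes as early as 17 and must finish by 18.
Float = 18 − 17 = 1.

1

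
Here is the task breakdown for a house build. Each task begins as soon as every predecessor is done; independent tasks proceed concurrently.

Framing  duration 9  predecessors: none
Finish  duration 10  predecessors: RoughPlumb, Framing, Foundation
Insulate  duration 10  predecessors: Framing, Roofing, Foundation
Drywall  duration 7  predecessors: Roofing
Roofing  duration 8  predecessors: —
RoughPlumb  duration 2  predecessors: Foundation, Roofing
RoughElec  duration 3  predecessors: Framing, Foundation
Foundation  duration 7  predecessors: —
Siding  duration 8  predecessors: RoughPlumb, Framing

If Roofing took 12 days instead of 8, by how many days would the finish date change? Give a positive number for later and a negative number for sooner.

4

Actual critical path: Roofing→RoughPlumb→Finish = 8+2+10 = 20 ⇒ 20 days.
Since Roofing is critical, the +4 change carries straight to that chain (now 24 days).
The critical path is still Roofing→RoughPlumb→Finish; finish is now 24 days.
Change in finish: 24 − 20 = +4 days.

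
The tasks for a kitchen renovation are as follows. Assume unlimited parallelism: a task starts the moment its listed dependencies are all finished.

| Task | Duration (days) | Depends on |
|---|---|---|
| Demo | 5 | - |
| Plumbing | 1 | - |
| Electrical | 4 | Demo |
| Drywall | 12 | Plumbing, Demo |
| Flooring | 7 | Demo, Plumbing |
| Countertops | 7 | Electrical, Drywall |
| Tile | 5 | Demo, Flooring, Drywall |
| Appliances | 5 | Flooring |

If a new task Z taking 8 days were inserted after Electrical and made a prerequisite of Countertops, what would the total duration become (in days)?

24

Originally the project takes 24 days.
With Z inserted, Countertops now waits for max(Electrical, Drywall, Z).
New critical path: Demo→Electrical→Z→Countertops = 5+4+8+7 = 24 ⇒ 24 days.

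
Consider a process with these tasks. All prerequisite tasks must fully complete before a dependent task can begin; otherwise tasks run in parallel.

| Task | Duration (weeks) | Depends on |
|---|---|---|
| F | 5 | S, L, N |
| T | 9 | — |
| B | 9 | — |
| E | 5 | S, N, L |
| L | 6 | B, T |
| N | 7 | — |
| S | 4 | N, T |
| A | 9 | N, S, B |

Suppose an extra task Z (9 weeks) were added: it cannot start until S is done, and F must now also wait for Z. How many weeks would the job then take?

27

Originally the job takes 22 weeks.
With Z inserted, F now waits for max(S, L, N, Z).
New critical path: T→S→Z→F = 9+4+9+5 = 27 ⇒ 27 weeks.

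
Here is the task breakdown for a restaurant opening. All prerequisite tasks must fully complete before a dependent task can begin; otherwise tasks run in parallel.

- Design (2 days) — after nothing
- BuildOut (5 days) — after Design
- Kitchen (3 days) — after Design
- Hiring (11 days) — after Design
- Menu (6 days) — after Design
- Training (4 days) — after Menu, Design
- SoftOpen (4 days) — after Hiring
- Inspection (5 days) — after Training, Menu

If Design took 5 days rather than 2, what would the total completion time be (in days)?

Critical path before the change: Design→Hiring→SoftOpen = 2+11+4 = 17 giving 17 days.
Design lies on that path, so at 5 days the path becomes 20 days.
The critical path is still Design→Hiring→SoftOpen; finish is now 20 days.

20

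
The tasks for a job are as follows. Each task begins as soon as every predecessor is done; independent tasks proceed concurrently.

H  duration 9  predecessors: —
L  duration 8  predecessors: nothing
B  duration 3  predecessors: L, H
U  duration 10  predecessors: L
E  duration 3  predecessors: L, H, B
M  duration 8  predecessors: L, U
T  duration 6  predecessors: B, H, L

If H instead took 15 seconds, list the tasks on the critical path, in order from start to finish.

L, U, M

Critical path before the change: L→U→M = 8+10+8 = 26 giving 26 seconds.
H has 8 seconds of float (longest path through it is 18).
The critical path is still L→U→M; finish is now 26 seconds.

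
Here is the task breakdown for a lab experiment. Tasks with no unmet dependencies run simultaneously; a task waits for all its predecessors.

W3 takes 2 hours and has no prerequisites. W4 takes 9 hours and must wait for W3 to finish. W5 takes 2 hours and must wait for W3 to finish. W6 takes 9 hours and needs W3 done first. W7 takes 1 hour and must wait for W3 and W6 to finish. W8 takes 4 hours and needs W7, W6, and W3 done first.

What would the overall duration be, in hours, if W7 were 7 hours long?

The binding path is W3→W6→W7→W8 = 2+9+1+4 = 16; finish at 16 hours.
W7 lies on that path, so at 7 hours the path becomes 22 hours.
The critical path is still W3→W6→W7→W8; finish is now 22 hours.

22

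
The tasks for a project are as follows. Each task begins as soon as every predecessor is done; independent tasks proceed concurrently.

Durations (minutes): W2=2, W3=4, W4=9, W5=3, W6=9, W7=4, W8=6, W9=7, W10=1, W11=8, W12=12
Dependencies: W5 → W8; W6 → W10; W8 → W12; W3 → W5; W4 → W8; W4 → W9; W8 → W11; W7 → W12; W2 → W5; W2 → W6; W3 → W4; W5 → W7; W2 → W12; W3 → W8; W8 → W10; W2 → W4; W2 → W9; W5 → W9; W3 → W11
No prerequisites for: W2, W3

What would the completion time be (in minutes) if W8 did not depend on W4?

25

Before: longest chain W3→W4→W8→W12 = 4+9+6+12 = 31, finish 31.
Without W4→W8, W8's earliest start moves from 13 to 7.
The longest chain is now W3→W5→W8→W12 = 4+3+6+12 = 25, so the project takes 25 minutes.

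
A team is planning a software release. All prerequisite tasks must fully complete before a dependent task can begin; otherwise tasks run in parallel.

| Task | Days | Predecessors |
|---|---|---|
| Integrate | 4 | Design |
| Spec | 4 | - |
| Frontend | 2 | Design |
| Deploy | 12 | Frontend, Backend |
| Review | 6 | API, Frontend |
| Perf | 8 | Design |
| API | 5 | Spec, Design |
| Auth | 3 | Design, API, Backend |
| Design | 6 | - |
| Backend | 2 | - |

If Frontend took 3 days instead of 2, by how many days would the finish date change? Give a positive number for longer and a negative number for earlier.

Baseline: Design→Frontend→Deploy = 6+2+12 = 20 → 20 days.
Since Frontend is critical, the +1 change carries straight to that chain (now 21 days).
The critical path is still Design→Frontend→Deploy; finish is now 21 days.
Change in finish: 21 − 20 = +1 days.

1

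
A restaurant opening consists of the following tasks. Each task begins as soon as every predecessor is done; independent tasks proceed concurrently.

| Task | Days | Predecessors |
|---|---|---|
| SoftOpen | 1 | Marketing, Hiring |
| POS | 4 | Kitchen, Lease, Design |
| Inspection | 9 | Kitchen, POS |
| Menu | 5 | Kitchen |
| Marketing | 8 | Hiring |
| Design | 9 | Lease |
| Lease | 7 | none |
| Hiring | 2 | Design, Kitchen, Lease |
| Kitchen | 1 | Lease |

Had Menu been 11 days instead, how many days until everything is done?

29

Baseline: Lease→Design→POS→Inspection = 7+9+4+9 = 29 → 29 days.
The longest path through Menu is only 13 days, so Menu has float 16.
No other chain overtakes it, so the finish is 29 days.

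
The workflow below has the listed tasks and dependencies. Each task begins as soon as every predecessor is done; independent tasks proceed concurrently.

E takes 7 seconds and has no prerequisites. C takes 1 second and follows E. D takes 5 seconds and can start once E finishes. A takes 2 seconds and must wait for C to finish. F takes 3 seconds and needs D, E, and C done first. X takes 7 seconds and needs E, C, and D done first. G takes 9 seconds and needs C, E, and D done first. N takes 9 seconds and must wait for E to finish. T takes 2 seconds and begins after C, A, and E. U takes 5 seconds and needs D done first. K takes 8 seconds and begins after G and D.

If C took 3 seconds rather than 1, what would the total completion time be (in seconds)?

As given, the longest chain is E→D→G→K = 7+5+9+8 = 29, so the finish is 29 seconds.
C is off the critical path — its longest chain is 25 seconds, giving 4 of slack.
The critical path is still E→D→G→K; finish is now 29 seconds.

29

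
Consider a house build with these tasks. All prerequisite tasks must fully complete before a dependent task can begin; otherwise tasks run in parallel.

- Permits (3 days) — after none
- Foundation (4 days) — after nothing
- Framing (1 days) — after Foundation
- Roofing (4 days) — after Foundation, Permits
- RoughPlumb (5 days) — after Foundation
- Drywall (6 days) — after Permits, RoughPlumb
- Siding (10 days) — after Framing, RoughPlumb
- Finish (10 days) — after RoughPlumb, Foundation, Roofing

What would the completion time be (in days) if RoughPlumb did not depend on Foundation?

Original critical path: Foundation→RoughPlumb→Siding = 4+5+10 = 19 ⇒ 19 days.
Without Foundation→RoughPlumb, RoughPlumb's earliest start moves from 4 to 0.
The longest chain is now Foundation→Roofing→Finish = 4+4+10 = 18, so the house build takes 18 days.

18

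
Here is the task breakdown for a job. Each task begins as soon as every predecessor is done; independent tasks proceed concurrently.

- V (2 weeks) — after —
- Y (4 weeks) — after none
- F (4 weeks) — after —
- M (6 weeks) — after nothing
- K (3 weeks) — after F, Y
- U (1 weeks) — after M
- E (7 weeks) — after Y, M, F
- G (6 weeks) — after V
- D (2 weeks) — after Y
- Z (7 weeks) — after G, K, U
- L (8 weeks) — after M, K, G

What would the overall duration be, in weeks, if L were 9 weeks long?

17

Actual critical path: V→G→L = 2+6+8 = 16 ⇒ 16 weeks.
L lies on that path, so at 9 weeks the path becomes 17 weeks.
No other chain overtakes it, so the finish is 17 weeks.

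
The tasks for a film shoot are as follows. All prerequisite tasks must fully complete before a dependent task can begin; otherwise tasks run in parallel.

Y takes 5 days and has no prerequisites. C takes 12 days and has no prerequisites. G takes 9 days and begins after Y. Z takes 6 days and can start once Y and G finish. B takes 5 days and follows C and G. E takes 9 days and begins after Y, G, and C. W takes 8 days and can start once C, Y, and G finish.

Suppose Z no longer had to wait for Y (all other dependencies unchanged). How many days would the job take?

23

Original critical path: Y→G→E = 5+9+9 = 23 ⇒ 23 days.
Dropping Y→Z doesn't change Z's earliest start (14); another predecessor still binds.
The longest chain is now Y→G→E = 5+9+9 = 23, so the job takes 23 days.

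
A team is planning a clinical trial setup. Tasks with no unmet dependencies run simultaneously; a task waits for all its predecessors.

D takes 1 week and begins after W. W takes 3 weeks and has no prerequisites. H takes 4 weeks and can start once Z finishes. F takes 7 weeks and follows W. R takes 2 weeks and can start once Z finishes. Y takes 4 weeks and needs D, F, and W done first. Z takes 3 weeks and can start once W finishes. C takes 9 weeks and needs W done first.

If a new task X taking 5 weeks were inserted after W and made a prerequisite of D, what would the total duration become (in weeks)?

14

Originally the job takes 14 weeks.
With X inserted, D now waits for max(W, X).
New critical path: W→F→Y = 3+7+4 = 14 ⇒ 14 weeks.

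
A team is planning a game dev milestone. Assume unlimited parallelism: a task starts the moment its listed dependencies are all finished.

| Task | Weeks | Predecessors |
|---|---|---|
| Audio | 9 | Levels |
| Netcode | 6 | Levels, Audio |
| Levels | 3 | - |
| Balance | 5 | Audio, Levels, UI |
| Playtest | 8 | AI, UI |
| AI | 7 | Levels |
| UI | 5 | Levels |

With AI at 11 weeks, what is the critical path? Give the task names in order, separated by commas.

Levels, AI, Playtest

Critical path before the change: Levels→AI→Playtest = 3+7+8 = 18 giving 18 weeks.
Since AI is critical, the +4 change carries straight to that chain (now 22 weeks).
The critical path is still Levels→AI→Playtest; finish is now 22 weeks.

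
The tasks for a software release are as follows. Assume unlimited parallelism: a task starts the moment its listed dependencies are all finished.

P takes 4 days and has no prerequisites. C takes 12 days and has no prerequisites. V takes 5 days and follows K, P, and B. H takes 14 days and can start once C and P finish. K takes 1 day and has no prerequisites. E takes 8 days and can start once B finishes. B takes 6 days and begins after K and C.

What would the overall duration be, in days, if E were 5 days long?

Baseline: C→B→E = 12+6+8 = 26 → 26 days.
Since E is critical, the -3 change carries straight to that chain (now 23 days).
New critical path: C→H = 12+14 = 26 ⇒ 26 days.

26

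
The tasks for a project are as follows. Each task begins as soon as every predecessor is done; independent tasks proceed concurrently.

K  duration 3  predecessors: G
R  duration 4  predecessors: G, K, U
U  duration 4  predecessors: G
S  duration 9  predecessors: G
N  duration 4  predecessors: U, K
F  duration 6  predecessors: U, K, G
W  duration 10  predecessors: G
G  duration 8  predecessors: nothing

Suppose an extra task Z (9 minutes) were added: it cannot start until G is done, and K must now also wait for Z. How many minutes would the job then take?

26

Originally the job takes 18 minutes.
With Z inserted, K now waits for max(G, Z).
New critical path: G→Z→K→F = 8+9+3+6 = 26 ⇒ 26 minutes.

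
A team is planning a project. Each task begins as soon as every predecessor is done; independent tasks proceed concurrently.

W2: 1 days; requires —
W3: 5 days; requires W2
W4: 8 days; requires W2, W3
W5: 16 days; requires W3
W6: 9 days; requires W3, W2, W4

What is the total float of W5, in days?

The longest chain is W2→W3→W4→W6 = 1+5+8+9 = 23; overall finish 23 days.
The longest chain containing W5 totals 22 days.
Float = 23 − 22 = 1.

1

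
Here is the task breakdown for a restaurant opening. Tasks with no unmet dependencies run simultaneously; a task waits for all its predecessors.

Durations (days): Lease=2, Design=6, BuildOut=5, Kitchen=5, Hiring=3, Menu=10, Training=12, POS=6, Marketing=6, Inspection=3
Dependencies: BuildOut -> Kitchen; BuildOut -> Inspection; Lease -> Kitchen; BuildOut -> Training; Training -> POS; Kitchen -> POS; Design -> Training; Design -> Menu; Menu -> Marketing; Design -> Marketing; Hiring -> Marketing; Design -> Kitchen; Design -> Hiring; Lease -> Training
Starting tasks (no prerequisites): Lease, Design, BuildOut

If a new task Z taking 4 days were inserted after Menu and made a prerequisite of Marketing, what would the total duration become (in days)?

26

Originally the restaurant opening takes 24 days.
With Z inserted, Marketing now waits for max(Menu, Hiring, Design, Z).
New critical path: Design→Menu→Z→Marketing = 6+10+4+6 = 26 ⇒ 26 days.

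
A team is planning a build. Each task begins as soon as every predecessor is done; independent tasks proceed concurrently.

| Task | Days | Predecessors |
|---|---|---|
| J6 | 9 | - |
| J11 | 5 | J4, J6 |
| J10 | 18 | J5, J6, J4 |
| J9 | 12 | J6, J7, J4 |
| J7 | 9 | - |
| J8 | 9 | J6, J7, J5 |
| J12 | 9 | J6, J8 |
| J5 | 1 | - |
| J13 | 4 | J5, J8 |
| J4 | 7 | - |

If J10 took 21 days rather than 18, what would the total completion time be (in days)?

30

Actual critical path: J6→J10 = 9+18 = 27 ⇒ 27 days.
J10 lies on that path, so at 21 days the path becomes 30 days.
That remains the longest chain; total 30 days.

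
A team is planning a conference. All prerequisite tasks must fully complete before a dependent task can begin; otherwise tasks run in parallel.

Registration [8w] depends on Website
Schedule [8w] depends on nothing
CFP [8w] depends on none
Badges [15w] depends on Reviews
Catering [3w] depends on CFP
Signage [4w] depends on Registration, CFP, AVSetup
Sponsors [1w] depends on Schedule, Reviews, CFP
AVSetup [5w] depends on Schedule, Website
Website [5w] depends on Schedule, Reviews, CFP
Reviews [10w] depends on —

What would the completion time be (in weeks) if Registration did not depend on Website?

With the dependency in place, Reviews→Website→Registration→Signage = 10+5+8+4 = 27 sets the finish at 27 weeks.
Without Website→Registration, Registration's earliest start moves from 15 to 0.
The longest chain is now Reviews→Badges = 10+15 = 25, so the schedule takes 25 weeks.

25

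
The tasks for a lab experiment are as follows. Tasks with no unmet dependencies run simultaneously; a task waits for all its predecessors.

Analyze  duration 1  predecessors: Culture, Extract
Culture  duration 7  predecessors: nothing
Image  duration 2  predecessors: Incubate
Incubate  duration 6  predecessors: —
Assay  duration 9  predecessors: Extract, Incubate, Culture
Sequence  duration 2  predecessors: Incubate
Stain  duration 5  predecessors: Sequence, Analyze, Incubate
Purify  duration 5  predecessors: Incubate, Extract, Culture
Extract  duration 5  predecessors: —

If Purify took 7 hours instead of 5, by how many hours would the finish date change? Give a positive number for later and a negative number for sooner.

0

As given, the longest chain is Culture→Assay = 7+9 = 16, so the finish is 16 hours.
Purify is off the critical path — its longest chain is 12 hours, giving 4 of slack.
That remains the longest chain; total 16 hours.
Change in finish: 16 − 16 = +0 hours.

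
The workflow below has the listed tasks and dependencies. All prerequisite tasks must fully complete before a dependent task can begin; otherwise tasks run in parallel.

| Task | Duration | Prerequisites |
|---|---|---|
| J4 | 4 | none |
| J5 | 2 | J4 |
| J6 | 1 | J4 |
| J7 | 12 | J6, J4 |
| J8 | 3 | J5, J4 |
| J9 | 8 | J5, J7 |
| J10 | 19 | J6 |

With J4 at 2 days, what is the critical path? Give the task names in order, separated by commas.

J4, J6, J7, J9

Actual critical path: J4→J6→J7→J9 = 4+1+12+8 = 25 ⇒ 25 days.
Since J4 is critical, the -2 change carries straight to that chain (now 23 days).
The critical path is still J4→J6→J7→J9; finish is now 23 days.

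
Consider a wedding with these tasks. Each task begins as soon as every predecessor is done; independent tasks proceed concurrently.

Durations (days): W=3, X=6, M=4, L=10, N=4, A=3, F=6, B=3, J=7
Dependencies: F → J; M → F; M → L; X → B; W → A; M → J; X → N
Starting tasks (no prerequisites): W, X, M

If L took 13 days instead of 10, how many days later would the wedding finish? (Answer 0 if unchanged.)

0

Baseline: M→F→J = 4+6+7 = 17 → 17 days.
L is off the critical path — its longest chain is 14 days, giving 3 of slack.
Now M→L = 4+13 = 17 is longest, so the finish becomes 17 days.
Change in finish: 17 − 17 = +0 days.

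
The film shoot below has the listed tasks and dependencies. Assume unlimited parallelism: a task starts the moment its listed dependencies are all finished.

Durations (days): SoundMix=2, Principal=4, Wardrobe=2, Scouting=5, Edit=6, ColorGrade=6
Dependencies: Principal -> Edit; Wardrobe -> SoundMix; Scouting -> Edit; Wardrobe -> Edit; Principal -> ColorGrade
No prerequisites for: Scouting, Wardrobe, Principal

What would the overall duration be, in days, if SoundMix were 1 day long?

Actual critical path: Scouting→Edit = 5+6 = 11 ⇒ 11 days.
The longest path through SoundMix is only 4 days, so SoundMix has float 7.
That remains the longest chain; total 11 days.

11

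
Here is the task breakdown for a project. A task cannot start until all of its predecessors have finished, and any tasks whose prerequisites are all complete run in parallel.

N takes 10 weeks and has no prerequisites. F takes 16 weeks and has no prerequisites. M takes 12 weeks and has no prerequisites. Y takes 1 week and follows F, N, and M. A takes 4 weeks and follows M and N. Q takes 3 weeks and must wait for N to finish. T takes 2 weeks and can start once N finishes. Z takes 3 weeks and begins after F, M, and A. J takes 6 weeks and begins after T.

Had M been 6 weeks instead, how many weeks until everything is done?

19

Critical path before the change: M→A→Z = 12+4+3 = 19 giving 19 weeks.
Since M is critical, the -6 change carries straight to that chain (now 13 weeks).
Now F→Z = 16+3 = 19 is longest, so the finish becomes 19 weeks.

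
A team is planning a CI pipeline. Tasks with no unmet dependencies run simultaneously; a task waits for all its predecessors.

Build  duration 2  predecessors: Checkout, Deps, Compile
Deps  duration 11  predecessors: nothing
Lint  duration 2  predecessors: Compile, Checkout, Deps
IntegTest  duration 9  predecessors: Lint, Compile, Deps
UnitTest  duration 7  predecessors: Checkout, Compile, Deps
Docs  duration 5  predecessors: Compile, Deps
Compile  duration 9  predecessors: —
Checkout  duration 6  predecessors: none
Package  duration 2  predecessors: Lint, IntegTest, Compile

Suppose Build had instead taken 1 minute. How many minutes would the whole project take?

Critical path before the change: Deps→Lint→IntegTest→Package = 11+2+9+2 = 24 giving 24 minutes.
Build is off the critical path — its longest chain is 13 minutes, giving 11 of slack.
The critical path is still Deps→Lint→IntegTest→Package; finish is now 24 minutes.

24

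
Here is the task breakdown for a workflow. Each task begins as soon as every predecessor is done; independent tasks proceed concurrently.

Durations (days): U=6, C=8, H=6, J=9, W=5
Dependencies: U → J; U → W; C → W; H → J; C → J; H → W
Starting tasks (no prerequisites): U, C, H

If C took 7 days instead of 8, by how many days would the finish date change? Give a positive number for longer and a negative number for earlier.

The binding path is C→J = 8+9 = 17; finish at 17 days.
Since C is critical, the -1 change carries straight to that chain (now 16 days).
That remains the longest chain; total 16 days.
Change in finish: 16 − 17 = -1 days.

-1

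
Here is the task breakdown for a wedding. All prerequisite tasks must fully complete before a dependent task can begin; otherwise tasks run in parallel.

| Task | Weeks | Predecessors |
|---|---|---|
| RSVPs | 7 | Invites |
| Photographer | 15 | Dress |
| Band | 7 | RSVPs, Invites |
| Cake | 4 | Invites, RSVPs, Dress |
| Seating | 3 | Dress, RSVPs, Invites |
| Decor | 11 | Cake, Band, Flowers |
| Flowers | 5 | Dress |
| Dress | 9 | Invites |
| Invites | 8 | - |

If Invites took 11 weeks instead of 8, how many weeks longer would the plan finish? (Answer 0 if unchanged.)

Critical path before the change: Invites→RSVPs→Band→Decor = 8+7+7+11 = 33 giving 33 weeks.
Invites lies on that path, so at 11 weeks the path becomes 36 weeks.
No other chain overtakes it, so the finish is 36 weeks.
Change in finish: 36 − 33 = +3 weeks.

3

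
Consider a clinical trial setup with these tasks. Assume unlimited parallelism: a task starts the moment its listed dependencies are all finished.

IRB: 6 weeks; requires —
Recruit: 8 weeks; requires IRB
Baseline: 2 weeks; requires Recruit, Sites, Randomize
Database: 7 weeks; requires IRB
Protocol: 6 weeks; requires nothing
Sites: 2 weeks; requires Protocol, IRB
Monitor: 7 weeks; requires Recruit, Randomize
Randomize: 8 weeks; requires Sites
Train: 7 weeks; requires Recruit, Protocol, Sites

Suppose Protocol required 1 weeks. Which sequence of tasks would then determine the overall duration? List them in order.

IRB, Sites, Randomize, Monitor

Actual critical path: Protocol→Sites→Randomize→Monitor = 6+2+8+7 = 23 ⇒ 23 weeks.
Protocol lies on that path, so at 1 week the path becomes 18 weeks.
The binding chain switches to IRB→Sites→Randomize→Monitor = 6+2+8+7 = 23; finish 23 weeks.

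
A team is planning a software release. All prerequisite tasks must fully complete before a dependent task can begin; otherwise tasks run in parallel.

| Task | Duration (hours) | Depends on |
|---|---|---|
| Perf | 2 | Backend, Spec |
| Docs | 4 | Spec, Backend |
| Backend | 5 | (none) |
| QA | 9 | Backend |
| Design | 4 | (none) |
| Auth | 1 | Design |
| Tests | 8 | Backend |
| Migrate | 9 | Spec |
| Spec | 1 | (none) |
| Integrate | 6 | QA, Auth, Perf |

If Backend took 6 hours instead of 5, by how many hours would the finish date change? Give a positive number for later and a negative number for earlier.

1

Baseline: Backend→QA→Integrate = 5+9+6 = 20 → 20 hours.
Backend is on the critical path; changing it to 6 makes that path 21 hours.
That remains the longest chain; total 21 hours.
Change in finish: 21 − 20 = +1 hours.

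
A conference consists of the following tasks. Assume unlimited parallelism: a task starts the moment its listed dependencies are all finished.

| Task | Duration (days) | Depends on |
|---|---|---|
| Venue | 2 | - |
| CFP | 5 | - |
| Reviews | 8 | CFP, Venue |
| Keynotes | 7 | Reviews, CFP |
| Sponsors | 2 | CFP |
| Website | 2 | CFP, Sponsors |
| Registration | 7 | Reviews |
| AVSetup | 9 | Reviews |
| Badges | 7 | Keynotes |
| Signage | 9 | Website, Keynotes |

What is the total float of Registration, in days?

CFP→Reviews→Keynotes→Signage = 5+8+7+9 = 29 sets the makespan at 29 days.
Registration finishes as early as 20 and must finish by 29.
Slack of Registration = 22 − 13 = 9 days.

9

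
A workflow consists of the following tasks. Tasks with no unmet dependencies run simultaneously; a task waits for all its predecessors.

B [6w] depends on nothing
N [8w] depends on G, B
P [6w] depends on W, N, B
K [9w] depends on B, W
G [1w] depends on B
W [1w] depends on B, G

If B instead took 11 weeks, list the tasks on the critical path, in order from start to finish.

As given, the longest chain is B→G→N→P = 6+1+8+6 = 21, so the finish is 21 weeks.
B is on the critical path; changing it to 11 makes that path 26 weeks.
The critical path is still B→G→N→P; finish is now 26 weeks.

B, G, N, P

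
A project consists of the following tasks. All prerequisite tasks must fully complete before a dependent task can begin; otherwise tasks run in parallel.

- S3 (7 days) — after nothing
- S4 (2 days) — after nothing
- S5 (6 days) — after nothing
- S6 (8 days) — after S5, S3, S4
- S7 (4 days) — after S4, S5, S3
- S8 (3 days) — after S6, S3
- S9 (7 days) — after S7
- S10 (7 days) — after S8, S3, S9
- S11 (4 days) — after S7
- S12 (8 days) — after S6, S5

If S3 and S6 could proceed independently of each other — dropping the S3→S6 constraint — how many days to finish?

25

With the dependency in place, S3→S6→S8→S10 = 7+8+3+7 = 25 sets the finish at 25 days.
Without S3→S6, S6's earliest start moves from 7 to 6.
After: S3→S7→S9→S10 = 7+4+7+7 = 25 → 25 days.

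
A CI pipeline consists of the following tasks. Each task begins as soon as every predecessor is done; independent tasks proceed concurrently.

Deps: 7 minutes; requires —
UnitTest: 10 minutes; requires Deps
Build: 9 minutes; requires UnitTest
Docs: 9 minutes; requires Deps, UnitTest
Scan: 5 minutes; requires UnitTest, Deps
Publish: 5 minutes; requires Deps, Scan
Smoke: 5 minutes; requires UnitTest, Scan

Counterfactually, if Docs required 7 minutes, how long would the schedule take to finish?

27

As given, the longest chain is Deps→UnitTest→Scan→Publish = 7+10+5+5 = 27, so the finish is 27 minutes.
Docs is off the critical path — its longest chain is 26 minutes, giving 1 of slack.
The critical path is still Deps→UnitTest→Scan→Publish; finish is now 27 minutes.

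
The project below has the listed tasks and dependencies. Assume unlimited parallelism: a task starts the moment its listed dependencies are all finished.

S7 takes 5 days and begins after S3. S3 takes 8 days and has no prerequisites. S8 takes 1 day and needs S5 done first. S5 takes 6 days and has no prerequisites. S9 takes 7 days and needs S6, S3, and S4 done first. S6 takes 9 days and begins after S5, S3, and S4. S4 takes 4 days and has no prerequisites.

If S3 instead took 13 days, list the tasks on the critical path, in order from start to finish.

Critical path before the change: S3→S6→S9 = 8+9+7 = 24 giving 24 days.
S3 lies on that path, so at 13 days the path becomes 29 days.
That remains the longest chain; total 29 days.

S3, S6, S9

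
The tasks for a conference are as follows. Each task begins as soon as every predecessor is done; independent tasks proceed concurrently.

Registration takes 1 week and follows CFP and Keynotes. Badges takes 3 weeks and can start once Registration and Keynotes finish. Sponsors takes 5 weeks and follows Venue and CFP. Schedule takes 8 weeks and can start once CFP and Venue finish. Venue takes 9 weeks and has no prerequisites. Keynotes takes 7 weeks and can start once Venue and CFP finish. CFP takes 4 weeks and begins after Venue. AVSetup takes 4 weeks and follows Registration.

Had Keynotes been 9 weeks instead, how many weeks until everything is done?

As given, the longest chain is Venue→CFP→Keynotes→Registration→AVSetup = 9+4+7+1+4 = 25, so the finish is 25 weeks.
Keynotes lies on that path, so at 9 weeks the path becomes 27 weeks.
The critical path is still Venue→CFP→Keynotes→Registration→AVSetup; finish is now 27 weeks.

27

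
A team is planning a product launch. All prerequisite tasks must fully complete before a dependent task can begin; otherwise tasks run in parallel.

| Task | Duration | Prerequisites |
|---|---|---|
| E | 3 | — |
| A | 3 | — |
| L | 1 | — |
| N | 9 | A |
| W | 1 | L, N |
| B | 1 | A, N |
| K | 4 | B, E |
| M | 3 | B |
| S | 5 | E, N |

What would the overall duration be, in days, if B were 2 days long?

18

Critical path before the change: A→N→B→K = 3+9+1+4 = 17 giving 17 days.
B is on the critical path; changing it to 2 makes that path 18 days.
That remains the longest chain; total 18 days.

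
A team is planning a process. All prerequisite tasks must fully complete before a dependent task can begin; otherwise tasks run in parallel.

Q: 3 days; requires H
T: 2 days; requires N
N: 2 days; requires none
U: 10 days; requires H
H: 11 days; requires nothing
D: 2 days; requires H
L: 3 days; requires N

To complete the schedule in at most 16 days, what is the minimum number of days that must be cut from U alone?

5

Current finish: 21 days; target: 16.
U is on every critical path, so each day cut from U cuts the finish by one (this holds down to a finish of 14).
Need 21 − 16 = 5 days off U → U becomes 5 days, finish becomes 16.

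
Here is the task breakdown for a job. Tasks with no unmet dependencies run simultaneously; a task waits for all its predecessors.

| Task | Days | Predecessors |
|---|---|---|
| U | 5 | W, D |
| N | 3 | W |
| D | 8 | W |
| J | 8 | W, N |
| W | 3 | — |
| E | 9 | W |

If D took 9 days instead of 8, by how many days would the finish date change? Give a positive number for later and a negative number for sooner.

As given, the longest chain is W→D→U = 3+8+5 = 16, so the finish is 16 days.
D is on the critical path; changing it to 9 makes that path 17 days.
The critical path is still W→D→U; finish is now 17 days.
Change in finish: 17 − 16 = +1 days.

1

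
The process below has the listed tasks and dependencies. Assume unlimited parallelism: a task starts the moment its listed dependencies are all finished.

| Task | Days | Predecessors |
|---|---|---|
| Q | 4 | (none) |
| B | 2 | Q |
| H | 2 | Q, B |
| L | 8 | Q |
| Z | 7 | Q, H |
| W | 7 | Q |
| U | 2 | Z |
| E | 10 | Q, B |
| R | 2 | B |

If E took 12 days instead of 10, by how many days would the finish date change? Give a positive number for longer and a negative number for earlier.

1

Actual critical path: Q→B→H→Z→U = 4+2+2+7+2 = 17 ⇒ 17 days.
E has 1 day of float (longest path through it is 16).
The binding chain switches to Q→B→E = 4+2+12 = 18; finish 18 days.
Change in finish: 18 − 17 = +1 days.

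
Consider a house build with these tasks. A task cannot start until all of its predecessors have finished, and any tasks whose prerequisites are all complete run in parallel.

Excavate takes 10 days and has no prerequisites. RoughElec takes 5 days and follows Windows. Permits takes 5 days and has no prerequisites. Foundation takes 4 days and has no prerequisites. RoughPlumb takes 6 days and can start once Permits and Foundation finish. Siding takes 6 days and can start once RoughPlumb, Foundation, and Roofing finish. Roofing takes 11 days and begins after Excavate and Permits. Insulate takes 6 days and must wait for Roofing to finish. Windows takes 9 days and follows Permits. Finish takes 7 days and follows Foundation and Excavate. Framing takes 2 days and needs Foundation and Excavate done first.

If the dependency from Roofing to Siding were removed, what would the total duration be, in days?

Before: longest chain Excavate→Roofing→Insulate = 10+11+6 = 27, finish 27.
Without Roofing→Siding, Siding's earliest start moves from 21 to 11.
The longest chain is now Excavate→Roofing→Insulate = 10+11+6 = 27, so the project takes 27 days.

27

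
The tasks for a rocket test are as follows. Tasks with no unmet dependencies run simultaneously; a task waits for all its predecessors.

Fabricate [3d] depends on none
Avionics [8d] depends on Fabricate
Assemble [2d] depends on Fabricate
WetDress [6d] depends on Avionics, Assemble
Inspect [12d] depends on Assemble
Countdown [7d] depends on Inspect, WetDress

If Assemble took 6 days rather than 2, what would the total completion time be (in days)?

As given, the longest chain is Fabricate→Assemble→Inspect→Countdown = 3+2+12+7 = 24, so the finish is 24 days.
Since Assemble is critical, the +4 change carries straight to that chain (now 28 days).
That remains the longest chain; total 28 days.

28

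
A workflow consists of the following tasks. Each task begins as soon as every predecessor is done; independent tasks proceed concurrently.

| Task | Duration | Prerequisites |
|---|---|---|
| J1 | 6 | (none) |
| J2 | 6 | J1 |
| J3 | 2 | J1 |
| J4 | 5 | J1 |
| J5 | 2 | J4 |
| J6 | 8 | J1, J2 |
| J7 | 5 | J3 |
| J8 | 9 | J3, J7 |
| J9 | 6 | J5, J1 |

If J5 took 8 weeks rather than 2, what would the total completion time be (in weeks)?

25

As given, the longest chain is J1→J3→J7→J8 = 6+2+5+9 = 22, so the finish is 22 weeks.
J5 is off the critical path — its longest chain is 19 weeks, giving 3 of slack.
New critical path: J1→J4→J5→J9 = 6+5+8+6 = 25 ⇒ 25 weeks.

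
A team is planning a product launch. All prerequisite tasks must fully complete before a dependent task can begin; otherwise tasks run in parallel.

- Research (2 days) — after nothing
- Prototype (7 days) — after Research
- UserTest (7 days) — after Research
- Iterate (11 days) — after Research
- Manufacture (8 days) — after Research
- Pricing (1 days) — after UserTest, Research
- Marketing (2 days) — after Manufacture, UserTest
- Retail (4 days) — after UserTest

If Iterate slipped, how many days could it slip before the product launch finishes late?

0

Research→UserTest→Retail = 2+7+4 = 13 sets the makespan at 13 days.
The longest chain containing Iterate totals 13 days.
Slack of Iterate = 2 − 2 = 0 days.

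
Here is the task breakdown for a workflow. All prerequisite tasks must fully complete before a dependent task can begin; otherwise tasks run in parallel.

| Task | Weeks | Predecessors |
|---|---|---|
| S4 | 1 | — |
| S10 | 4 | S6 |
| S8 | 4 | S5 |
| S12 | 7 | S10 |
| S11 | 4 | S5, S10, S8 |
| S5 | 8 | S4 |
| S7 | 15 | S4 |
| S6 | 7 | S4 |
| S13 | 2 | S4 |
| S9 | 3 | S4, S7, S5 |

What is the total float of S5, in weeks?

S4→S6→S10→S12 = 1+7+4+7 = 19 sets the makespan at 19 weeks.
S5 finishes as early as 9 and must finish by 11.
Float = 19 − 17 = 2.

2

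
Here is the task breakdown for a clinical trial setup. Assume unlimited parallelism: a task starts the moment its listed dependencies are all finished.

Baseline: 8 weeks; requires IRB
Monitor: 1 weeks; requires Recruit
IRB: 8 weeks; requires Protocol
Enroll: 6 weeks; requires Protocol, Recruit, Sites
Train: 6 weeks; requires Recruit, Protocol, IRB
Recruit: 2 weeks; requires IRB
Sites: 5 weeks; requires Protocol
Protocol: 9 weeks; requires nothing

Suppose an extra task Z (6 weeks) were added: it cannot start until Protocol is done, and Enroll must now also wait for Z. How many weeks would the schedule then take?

25

Originally the schedule takes 25 weeks.
With Z inserted, Enroll now waits for max(Protocol, Recruit, Sites, Z).
New critical path: Protocol→IRB→Recruit→Train = 9+8+2+6 = 25 ⇒ 25 weeks.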